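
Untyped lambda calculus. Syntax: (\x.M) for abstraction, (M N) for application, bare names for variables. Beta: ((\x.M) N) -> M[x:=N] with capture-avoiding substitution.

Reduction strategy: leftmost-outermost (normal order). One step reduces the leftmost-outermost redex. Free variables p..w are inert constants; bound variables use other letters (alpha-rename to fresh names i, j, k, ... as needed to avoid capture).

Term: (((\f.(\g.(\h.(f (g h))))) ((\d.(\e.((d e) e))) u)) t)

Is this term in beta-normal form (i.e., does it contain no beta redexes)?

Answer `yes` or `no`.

Term: (((\f.(\g.(\h.(f (g h))))) ((\d.(\e.((d e) e))) u)) t)
Found 2 beta redex(es).

Answer: no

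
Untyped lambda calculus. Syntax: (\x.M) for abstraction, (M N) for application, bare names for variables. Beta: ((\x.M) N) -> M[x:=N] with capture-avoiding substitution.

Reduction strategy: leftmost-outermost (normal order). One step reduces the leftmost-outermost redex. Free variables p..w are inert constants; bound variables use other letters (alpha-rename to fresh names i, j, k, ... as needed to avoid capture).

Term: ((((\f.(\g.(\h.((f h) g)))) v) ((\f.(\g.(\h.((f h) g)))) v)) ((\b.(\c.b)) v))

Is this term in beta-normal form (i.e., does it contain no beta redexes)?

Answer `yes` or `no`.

Term: ((((\f.(\g.(\h.((f h) g)))) v) ((\f.(\g.(\h.((f h) g)))) v)) ((\b.(\c.b)) v))
Found 3 beta redex(es).

Answer: no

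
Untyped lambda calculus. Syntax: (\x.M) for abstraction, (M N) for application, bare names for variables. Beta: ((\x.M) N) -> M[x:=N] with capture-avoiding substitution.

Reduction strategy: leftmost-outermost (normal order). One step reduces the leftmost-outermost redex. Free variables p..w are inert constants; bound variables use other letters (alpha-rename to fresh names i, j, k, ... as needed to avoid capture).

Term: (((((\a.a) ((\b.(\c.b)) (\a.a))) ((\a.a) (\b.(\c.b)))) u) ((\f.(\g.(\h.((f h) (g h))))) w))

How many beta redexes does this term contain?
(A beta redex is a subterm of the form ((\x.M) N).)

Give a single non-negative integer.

Term: (((((\a.a) ((\b.(\c.b)) (\a.a))) ((\a.a) (\b.(\c.b)))) u) ((\f.(\g.(\h.((f h) (g h))))) w))
  Redex: ((\a.a) ((\b.(\c.b)) (\a.a)))
  Redex: ((\b.(\c.b)) (\a.a))
  Redex: ((\a.a) (\b.(\c.b)))
  Redex: ((\f.(\g.(\h.((f h) (g h))))) w)
Total redexes: 4

Answer: 4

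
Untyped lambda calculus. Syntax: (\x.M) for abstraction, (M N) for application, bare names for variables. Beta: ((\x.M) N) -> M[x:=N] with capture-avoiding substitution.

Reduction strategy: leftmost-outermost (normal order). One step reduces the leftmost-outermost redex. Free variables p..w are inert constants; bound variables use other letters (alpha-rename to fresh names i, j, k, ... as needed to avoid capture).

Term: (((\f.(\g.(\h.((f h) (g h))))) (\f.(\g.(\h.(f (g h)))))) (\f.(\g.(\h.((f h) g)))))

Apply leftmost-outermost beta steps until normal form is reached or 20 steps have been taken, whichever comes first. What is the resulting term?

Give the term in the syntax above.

Step 0: (((\f.(\g.(\h.((f h) (g h))))) (\f.(\g.(\h.(f (g h)))))) (\f.(\g.(\h.((f h) g)))))
Step 1: ((\g.(\h.(((\f.(\g.(\h.(f (g h))))) h) (g h)))) (\f.(\g.(\h.((f h) g)))))
Step 2: (\h.(((\f.(\g.(\h.(f (g h))))) h) ((\f.(\g.(\h.((f h) g)))) h)))
Step 3: (\h.((\g.(\i.(h (g i)))) ((\f.(\g.(\h.((f h) g)))) h)))
Step 4: (\h.(\i.(h (((\f.(\g.(\h.((f h) g)))) h) i))))
Step 5: (\h.(\i.(h ((\g.(\i.((h i) g))) i))))
Step 6: (\h.(\i.(h (\j.((h j) i)))))

Answer: (\h.(\i.(h (\j.((h j) i)))))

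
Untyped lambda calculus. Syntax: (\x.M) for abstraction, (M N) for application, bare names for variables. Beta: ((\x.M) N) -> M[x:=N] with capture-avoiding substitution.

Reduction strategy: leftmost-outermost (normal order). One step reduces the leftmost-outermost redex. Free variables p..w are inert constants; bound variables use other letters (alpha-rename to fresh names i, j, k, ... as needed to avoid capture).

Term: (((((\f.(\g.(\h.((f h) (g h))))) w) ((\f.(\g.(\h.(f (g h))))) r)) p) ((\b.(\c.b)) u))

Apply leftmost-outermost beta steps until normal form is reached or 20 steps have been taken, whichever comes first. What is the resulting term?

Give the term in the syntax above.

Answer: (((w p) (\h.(r (p h)))) (\c.u))

Derivation:
Step 0: (((((\f.(\g.(\h.((f h) (g h))))) w) ((\f.(\g.(\h.(f (g h))))) r)) p) ((\b.(\c.b)) u))
Step 1: ((((\g.(\h.((w h) (g h)))) ((\f.(\g.(\h.(f (g h))))) r)) p) ((\b.(\c.b)) u))
Step 2: (((\h.((w h) (((\f.(\g.(\h.(f (g h))))) r) h))) p) ((\b.(\c.b)) u))
Step 3: (((w p) (((\f.(\g.(\h.(f (g h))))) r) p)) ((\b.(\c.b)) u))
Step 4: (((w p) ((\g.(\h.(r (g h)))) p)) ((\b.(\c.b)) u))
Step 5: (((w p) (\h.(r (p h)))) ((\b.(\c.b)) u))
Step 6: (((w p) (\h.(r (p h)))) (\c.u))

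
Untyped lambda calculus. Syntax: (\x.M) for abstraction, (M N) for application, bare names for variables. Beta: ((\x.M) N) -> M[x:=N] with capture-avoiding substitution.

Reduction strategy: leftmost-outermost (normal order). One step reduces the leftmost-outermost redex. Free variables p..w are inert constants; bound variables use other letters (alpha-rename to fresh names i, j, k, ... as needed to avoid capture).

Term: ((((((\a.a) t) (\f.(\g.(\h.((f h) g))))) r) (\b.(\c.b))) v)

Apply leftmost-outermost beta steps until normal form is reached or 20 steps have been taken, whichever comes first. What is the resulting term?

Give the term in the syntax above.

Step 0: ((((((\a.a) t) (\f.(\g.(\h.((f h) g))))) r) (\b.(\c.b))) v)
Step 1: ((((t (\f.(\g.(\h.((f h) g))))) r) (\b.(\c.b))) v)

Answer: ((((t (\f.(\g.(\h.((f h) g))))) r) (\b.(\c.b))) v)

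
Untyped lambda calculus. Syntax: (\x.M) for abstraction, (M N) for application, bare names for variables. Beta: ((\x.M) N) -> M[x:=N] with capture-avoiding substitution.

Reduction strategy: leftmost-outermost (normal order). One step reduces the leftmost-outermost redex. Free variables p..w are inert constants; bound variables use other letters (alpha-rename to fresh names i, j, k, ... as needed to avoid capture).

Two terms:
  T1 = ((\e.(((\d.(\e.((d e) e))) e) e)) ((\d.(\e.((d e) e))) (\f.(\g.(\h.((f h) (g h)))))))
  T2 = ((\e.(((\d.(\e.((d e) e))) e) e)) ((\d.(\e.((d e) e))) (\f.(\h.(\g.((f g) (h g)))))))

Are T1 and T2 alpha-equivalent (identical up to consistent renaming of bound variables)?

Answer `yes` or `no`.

Term 1: ((\e.(((\d.(\e.((d e) e))) e) e)) ((\d.(\e.((d e) e))) (\f.(\g.(\h.((f h) (g h)))))))
Term 2: ((\e.(((\d.(\e.((d e) e))) e) e)) ((\d.(\e.((d e) e))) (\f.(\h.(\g.((f g) (h g)))))))
Alpha-equivalence: compare structure up to binder renaming.
Result: True

Answer: yes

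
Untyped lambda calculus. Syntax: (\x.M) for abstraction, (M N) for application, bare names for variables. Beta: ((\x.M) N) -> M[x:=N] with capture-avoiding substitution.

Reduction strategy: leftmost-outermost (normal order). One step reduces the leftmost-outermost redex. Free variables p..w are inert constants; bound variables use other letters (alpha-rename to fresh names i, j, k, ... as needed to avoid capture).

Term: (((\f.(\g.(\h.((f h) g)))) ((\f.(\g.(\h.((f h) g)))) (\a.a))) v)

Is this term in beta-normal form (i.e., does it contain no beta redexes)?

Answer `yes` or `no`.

Term: (((\f.(\g.(\h.((f h) g)))) ((\f.(\g.(\h.((f h) g)))) (\a.a))) v)
Found 2 beta redex(es).

Answer: no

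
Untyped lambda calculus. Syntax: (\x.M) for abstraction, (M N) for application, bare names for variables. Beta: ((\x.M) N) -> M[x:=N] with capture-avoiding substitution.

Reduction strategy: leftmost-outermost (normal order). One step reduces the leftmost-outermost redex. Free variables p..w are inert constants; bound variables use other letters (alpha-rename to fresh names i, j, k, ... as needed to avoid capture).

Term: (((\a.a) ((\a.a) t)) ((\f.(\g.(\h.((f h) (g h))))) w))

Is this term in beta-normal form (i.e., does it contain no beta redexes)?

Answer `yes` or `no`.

Term: (((\a.a) ((\a.a) t)) ((\f.(\g.(\h.((f h) (g h))))) w))
Found 3 beta redex(es).

Answer: no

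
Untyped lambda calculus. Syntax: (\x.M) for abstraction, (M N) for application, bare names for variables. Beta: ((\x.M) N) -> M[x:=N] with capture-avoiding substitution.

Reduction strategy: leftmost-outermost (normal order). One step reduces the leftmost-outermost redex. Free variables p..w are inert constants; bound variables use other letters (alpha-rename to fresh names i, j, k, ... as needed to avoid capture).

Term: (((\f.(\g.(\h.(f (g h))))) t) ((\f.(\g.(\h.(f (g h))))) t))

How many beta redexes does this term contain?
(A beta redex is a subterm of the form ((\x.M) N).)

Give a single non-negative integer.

Term: (((\f.(\g.(\h.(f (g h))))) t) ((\f.(\g.(\h.(f (g h))))) t))
  Redex: ((\f.(\g.(\h.(f (g h))))) t)
  Redex: ((\f.(\g.(\h.(f (g h))))) t)
Total redexes: 2

Answer: 2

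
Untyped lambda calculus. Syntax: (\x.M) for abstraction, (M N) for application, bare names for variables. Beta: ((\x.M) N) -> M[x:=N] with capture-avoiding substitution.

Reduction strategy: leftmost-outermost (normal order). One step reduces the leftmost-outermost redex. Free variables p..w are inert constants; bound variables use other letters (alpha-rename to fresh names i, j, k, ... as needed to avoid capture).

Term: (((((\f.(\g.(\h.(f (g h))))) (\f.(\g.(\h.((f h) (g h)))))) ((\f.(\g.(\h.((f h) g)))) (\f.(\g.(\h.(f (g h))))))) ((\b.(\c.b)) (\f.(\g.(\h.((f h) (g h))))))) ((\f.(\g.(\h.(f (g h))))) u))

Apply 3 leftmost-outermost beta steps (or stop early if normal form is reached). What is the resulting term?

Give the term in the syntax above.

Answer: (((\f.(\g.(\h.((f h) (g h))))) (((\f.(\g.(\h.((f h) g)))) (\f.(\g.(\h.(f (g h)))))) ((\b.(\c.b)) (\f.(\g.(\h.((f h) (g h)))))))) ((\f.(\g.(\h.(f (g h))))) u))

Derivation:
Step 0: (((((\f.(\g.(\h.(f (g h))))) (\f.(\g.(\h.((f h) (g h)))))) ((\f.(\g.(\h.((f h) g)))) (\f.(\g.(\h.(f (g h))))))) ((\b.(\c.b)) (\f.(\g.(\h.((f h) (g h))))))) ((\f.(\g.(\h.(f (g h))))) u))
Step 1: ((((\g.(\h.((\f.(\g.(\h.((f h) (g h))))) (g h)))) ((\f.(\g.(\h.((f h) g)))) (\f.(\g.(\h.(f (g h))))))) ((\b.(\c.b)) (\f.(\g.(\h.((f h) (g h))))))) ((\f.(\g.(\h.(f (g h))))) u))
Step 2: (((\h.((\f.(\g.(\h.((f h) (g h))))) (((\f.(\g.(\h.((f h) g)))) (\f.(\g.(\h.(f (g h)))))) h))) ((\b.(\c.b)) (\f.(\g.(\h.((f h) (g h))))))) ((\f.(\g.(\h.(f (g h))))) u))
Step 3: (((\f.(\g.(\h.((f h) (g h))))) (((\f.(\g.(\h.((f h) g)))) (\f.(\g.(\h.(f (g h)))))) ((\b.(\c.b)) (\f.(\g.(\h.((f h) (g h)))))))) ((\f.(\g.(\h.(f (g h))))) u))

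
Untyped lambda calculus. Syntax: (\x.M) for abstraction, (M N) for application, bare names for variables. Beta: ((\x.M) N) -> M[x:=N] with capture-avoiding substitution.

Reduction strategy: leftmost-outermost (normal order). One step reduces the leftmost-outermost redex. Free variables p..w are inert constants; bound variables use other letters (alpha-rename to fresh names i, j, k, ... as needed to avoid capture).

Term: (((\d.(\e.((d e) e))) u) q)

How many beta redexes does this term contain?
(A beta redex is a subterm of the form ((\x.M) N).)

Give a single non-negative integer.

Term: (((\d.(\e.((d e) e))) u) q)
  Redex: ((\d.(\e.((d e) e))) u)
Total redexes: 1

Answer: 1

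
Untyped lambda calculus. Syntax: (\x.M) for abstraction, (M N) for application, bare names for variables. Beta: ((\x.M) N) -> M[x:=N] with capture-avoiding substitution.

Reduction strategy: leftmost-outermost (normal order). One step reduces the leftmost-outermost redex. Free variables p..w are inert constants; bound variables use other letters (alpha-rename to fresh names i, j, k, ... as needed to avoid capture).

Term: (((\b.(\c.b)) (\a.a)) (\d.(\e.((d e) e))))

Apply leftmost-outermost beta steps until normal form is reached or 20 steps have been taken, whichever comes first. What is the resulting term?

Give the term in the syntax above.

Step 0: (((\b.(\c.b)) (\a.a)) (\d.(\e.((d e) e))))
Step 1: ((\c.(\a.a)) (\d.(\e.((d e) e))))
Step 2: (\a.a)

Answer: (\a.a)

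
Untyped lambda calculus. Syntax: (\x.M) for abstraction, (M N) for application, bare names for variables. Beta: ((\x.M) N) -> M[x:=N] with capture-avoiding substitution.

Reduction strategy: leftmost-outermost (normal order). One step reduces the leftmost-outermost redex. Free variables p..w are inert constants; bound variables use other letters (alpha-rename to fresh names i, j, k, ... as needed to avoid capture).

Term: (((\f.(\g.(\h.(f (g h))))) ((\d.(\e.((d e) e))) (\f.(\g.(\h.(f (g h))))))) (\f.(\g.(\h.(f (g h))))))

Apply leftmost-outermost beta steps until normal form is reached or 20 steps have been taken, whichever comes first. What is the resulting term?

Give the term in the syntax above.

Answer: (\h.(\i.(\j.(h (h (i j))))))

Derivation:
Step 0: (((\f.(\g.(\h.(f (g h))))) ((\d.(\e.((d e) e))) (\f.(\g.(\h.(f (g h))))))) (\f.(\g.(\h.(f (g h))))))
Step 1: ((\g.(\h.(((\d.(\e.((d e) e))) (\f.(\g.(\h.(f (g h)))))) (g h)))) (\f.(\g.(\h.(f (g h))))))
Step 2: (\h.(((\d.(\e.((d e) e))) (\f.(\g.(\h.(f (g h)))))) ((\f.(\g.(\h.(f (g h))))) h)))
Step 3: (\h.((\e.(((\f.(\g.(\h.(f (g h))))) e) e)) ((\f.(\g.(\h.(f (g h))))) h)))
Step 4: (\h.(((\f.(\g.(\h.(f (g h))))) ((\f.(\g.(\h.(f (g h))))) h)) ((\f.(\g.(\h.(f (g h))))) h)))
Step 5: (\h.((\g.(\i.(((\f.(\g.(\h.(f (g h))))) h) (g i)))) ((\f.(\g.(\h.(f (g h))))) h)))
Step 6: (\h.(\i.(((\f.(\g.(\h.(f (g h))))) h) (((\f.(\g.(\h.(f (g h))))) h) i))))
Step 7: (\h.(\i.((\g.(\i.(h (g i)))) (((\f.(\g.(\h.(f (g h))))) h) i))))
Step 8: (\h.(\i.(\j.(h ((((\f.(\g.(\h.(f (g h))))) h) i) j)))))
Step 9: (\h.(\i.(\j.(h (((\g.(\i.(h (g i)))) i) j)))))
Step 10: (\h.(\i.(\j.(h ((\j.(h (i j))) j)))))
Step 11: (\h.(\i.(\j.(h (h (i j))))))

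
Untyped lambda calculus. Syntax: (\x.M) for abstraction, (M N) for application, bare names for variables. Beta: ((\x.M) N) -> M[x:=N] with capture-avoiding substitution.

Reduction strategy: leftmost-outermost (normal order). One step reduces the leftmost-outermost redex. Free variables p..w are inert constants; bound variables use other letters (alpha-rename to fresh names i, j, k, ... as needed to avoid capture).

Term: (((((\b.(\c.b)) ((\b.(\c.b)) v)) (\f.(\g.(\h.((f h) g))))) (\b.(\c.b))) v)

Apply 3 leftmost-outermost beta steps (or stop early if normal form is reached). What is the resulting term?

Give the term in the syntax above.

Step 0: (((((\b.(\c.b)) ((\b.(\c.b)) v)) (\f.(\g.(\h.((f h) g))))) (\b.(\c.b))) v)
Step 1: ((((\c.((\b.(\c.b)) v)) (\f.(\g.(\h.((f h) g))))) (\b.(\c.b))) v)
Step 2: ((((\b.(\c.b)) v) (\b.(\c.b))) v)
Step 3: (((\c.v) (\b.(\c.b))) v)

Answer: (((\c.v) (\b.(\c.b))) v)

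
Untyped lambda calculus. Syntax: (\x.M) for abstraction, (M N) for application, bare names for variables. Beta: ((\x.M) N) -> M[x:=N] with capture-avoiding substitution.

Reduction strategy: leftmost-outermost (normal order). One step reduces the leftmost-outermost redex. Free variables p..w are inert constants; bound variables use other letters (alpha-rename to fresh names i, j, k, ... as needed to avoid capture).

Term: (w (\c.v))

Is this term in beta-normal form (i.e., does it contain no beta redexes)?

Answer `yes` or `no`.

Answer: yes

Derivation:
Term: (w (\c.v))
No beta redexes found.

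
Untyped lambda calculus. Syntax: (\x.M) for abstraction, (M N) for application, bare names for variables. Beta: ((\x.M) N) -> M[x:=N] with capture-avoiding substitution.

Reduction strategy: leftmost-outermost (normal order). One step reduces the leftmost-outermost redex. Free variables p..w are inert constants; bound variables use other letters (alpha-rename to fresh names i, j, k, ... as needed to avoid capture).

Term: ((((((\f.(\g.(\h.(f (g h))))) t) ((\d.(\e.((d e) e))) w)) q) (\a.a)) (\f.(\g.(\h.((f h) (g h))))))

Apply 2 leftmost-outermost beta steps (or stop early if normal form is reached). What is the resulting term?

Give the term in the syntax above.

Step 0: ((((((\f.(\g.(\h.(f (g h))))) t) ((\d.(\e.((d e) e))) w)) q) (\a.a)) (\f.(\g.(\h.((f h) (g h))))))
Step 1: (((((\g.(\h.(t (g h)))) ((\d.(\e.((d e) e))) w)) q) (\a.a)) (\f.(\g.(\h.((f h) (g h))))))
Step 2: ((((\h.(t (((\d.(\e.((d e) e))) w) h))) q) (\a.a)) (\f.(\g.(\h.((f h) (g h))))))

Answer: ((((\h.(t (((\d.(\e.((d e) e))) w) h))) q) (\a.a)) (\f.(\g.(\h.((f h) (g h))))))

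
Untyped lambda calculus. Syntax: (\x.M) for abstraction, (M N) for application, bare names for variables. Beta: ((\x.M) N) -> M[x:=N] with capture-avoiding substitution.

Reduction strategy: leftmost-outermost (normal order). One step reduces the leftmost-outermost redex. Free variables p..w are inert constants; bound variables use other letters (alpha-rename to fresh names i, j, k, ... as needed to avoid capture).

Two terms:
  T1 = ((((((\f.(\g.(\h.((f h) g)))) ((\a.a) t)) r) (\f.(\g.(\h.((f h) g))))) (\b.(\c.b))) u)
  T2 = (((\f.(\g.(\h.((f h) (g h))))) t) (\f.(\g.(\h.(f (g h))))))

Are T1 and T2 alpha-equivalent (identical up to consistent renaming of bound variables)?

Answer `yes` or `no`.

Term 1: ((((((\f.(\g.(\h.((f h) g)))) ((\a.a) t)) r) (\f.(\g.(\h.((f h) g))))) (\b.(\c.b))) u)
Term 2: (((\f.(\g.(\h.((f h) (g h))))) t) (\f.(\g.(\h.(f (g h))))))
Alpha-equivalence: compare structure up to binder renaming.
Result: False

Answer: no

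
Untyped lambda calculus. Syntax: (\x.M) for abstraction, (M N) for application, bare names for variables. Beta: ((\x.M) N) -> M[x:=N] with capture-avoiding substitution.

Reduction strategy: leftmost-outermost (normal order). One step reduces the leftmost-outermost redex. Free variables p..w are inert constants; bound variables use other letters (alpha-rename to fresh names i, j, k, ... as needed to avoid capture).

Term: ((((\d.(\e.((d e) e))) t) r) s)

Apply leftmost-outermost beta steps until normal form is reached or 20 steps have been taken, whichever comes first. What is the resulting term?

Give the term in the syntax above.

Step 0: ((((\d.(\e.((d e) e))) t) r) s)
Step 1: (((\e.((t e) e)) r) s)
Step 2: (((t r) r) s)

Answer: (((t r) r) s)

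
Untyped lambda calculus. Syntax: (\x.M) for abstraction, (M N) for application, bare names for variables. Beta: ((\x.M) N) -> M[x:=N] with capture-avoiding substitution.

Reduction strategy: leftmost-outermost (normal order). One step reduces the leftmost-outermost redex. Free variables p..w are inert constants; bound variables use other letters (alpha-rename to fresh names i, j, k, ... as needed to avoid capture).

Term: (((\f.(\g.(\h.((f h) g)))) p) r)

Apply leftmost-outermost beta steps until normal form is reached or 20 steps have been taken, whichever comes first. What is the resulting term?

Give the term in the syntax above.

Step 0: (((\f.(\g.(\h.((f h) g)))) p) r)
Step 1: ((\g.(\h.((p h) g))) r)
Step 2: (\h.((p h) r))

Answer: (\h.((p h) r))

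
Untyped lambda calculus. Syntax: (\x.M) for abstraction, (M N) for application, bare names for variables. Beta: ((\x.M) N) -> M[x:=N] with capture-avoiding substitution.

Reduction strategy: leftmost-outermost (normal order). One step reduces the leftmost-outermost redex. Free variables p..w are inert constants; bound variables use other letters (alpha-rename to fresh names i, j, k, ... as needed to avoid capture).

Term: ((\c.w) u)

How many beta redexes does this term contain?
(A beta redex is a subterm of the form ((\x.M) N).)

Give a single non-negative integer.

Answer: 1

Derivation:
Term: ((\c.w) u)
  Redex: ((\c.w) u)
Total redexes: 1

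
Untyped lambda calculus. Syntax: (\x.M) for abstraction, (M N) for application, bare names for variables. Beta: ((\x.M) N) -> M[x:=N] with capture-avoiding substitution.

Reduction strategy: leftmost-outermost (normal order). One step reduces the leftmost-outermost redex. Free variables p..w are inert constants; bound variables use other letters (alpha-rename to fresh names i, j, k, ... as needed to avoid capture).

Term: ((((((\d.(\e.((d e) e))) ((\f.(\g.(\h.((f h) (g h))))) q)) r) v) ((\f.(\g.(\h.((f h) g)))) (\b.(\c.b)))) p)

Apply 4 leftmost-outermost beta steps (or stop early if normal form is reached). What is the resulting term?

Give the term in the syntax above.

Step 0: ((((((\d.(\e.((d e) e))) ((\f.(\g.(\h.((f h) (g h))))) q)) r) v) ((\f.(\g.(\h.((f h) g)))) (\b.(\c.b)))) p)
Step 1: (((((\e.((((\f.(\g.(\h.((f h) (g h))))) q) e) e)) r) v) ((\f.(\g.(\h.((f h) g)))) (\b.(\c.b)))) p)
Step 2: (((((((\f.(\g.(\h.((f h) (g h))))) q) r) r) v) ((\f.(\g.(\h.((f h) g)))) (\b.(\c.b)))) p)
Step 3: ((((((\g.(\h.((q h) (g h)))) r) r) v) ((\f.(\g.(\h.((f h) g)))) (\b.(\c.b)))) p)
Step 4: (((((\h.((q h) (r h))) r) v) ((\f.(\g.(\h.((f h) g)))) (\b.(\c.b)))) p)

Answer: (((((\h.((q h) (r h))) r) v) ((\f.(\g.(\h.((f h) g)))) (\b.(\c.b)))) p)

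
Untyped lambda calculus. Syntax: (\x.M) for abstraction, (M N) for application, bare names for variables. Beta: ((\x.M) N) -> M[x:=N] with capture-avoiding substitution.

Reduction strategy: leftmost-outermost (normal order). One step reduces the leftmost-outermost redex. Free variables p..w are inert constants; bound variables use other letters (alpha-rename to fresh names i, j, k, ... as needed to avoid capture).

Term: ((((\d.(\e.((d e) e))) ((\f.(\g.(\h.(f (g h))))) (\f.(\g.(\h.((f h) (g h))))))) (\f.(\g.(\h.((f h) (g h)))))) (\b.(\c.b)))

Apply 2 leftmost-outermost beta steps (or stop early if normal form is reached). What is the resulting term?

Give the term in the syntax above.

Answer: (((((\f.(\g.(\h.(f (g h))))) (\f.(\g.(\h.((f h) (g h)))))) (\f.(\g.(\h.((f h) (g h)))))) (\f.(\g.(\h.((f h) (g h)))))) (\b.(\c.b)))

Derivation:
Step 0: ((((\d.(\e.((d e) e))) ((\f.(\g.(\h.(f (g h))))) (\f.(\g.(\h.((f h) (g h))))))) (\f.(\g.(\h.((f h) (g h)))))) (\b.(\c.b)))
Step 1: (((\e.((((\f.(\g.(\h.(f (g h))))) (\f.(\g.(\h.((f h) (g h)))))) e) e)) (\f.(\g.(\h.((f h) (g h)))))) (\b.(\c.b)))
Step 2: (((((\f.(\g.(\h.(f (g h))))) (\f.(\g.(\h.((f h) (g h)))))) (\f.(\g.(\h.((f h) (g h)))))) (\f.(\g.(\h.((f h) (g h)))))) (\b.(\c.b)))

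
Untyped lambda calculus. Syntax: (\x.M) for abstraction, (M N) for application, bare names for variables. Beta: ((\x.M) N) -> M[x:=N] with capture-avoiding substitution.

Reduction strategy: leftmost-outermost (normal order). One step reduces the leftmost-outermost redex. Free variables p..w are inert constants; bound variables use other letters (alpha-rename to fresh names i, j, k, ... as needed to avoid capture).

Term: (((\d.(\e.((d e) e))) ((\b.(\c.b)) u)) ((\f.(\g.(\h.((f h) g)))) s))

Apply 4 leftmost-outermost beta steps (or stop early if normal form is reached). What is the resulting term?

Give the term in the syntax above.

Step 0: (((\d.(\e.((d e) e))) ((\b.(\c.b)) u)) ((\f.(\g.(\h.((f h) g)))) s))
Step 1: ((\e.((((\b.(\c.b)) u) e) e)) ((\f.(\g.(\h.((f h) g)))) s))
Step 2: ((((\b.(\c.b)) u) ((\f.(\g.(\h.((f h) g)))) s)) ((\f.(\g.(\h.((f h) g)))) s))
Step 3: (((\c.u) ((\f.(\g.(\h.((f h) g)))) s)) ((\f.(\g.(\h.((f h) g)))) s))
Step 4: (u ((\f.(\g.(\h.((f h) g)))) s))

Answer: (u ((\f.(\g.(\h.((f h) g)))) s))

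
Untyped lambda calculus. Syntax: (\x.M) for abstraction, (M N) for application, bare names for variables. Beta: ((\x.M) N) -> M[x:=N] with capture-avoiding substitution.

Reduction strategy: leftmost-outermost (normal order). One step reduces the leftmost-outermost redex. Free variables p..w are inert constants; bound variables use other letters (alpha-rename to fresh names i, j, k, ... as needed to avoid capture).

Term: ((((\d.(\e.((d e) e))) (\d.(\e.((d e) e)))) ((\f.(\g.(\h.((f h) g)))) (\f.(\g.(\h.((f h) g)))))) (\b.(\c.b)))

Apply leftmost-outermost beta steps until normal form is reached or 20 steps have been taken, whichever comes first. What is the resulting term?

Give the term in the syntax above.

Step 0: ((((\d.(\e.((d e) e))) (\d.(\e.((d e) e)))) ((\f.(\g.(\h.((f h) g)))) (\f.(\g.(\h.((f h) g)))))) (\b.(\c.b)))
Step 1: (((\e.(((\d.(\e.((d e) e))) e) e)) ((\f.(\g.(\h.((f h) g)))) (\f.(\g.(\h.((f h) g)))))) (\b.(\c.b)))
Step 2: ((((\d.(\e.((d e) e))) ((\f.(\g.(\h.((f h) g)))) (\f.(\g.(\h.((f h) g)))))) ((\f.(\g.(\h.((f h) g)))) (\f.(\g.(\h.((f h) g)))))) (\b.(\c.b)))
Step 3: (((\e.((((\f.(\g.(\h.((f h) g)))) (\f.(\g.(\h.((f h) g))))) e) e)) ((\f.(\g.(\h.((f h) g)))) (\f.(\g.(\h.((f h) g)))))) (\b.(\c.b)))
Step 4: (((((\f.(\g.(\h.((f h) g)))) (\f.(\g.(\h.((f h) g))))) ((\f.(\g.(\h.((f h) g)))) (\f.(\g.(\h.((f h) g)))))) ((\f.(\g.(\h.((f h) g)))) (\f.(\g.(\h.((f h) g)))))) (\b.(\c.b)))
Step 5: ((((\g.(\h.(((\f.(\g.(\h.((f h) g)))) h) g))) ((\f.(\g.(\h.((f h) g)))) (\f.(\g.(\h.((f h) g)))))) ((\f.(\g.(\h.((f h) g)))) (\f.(\g.(\h.((f h) g)))))) (\b.(\c.b)))
Step 6: (((\h.(((\f.(\g.(\h.((f h) g)))) h) ((\f.(\g.(\h.((f h) g)))) (\f.(\g.(\h.((f h) g))))))) ((\f.(\g.(\h.((f h) g)))) (\f.(\g.(\h.((f h) g)))))) (\b.(\c.b)))
Step 7: ((((\f.(\g.(\h.((f h) g)))) ((\f.(\g.(\h.((f h) g)))) (\f.(\g.(\h.((f h) g)))))) ((\f.(\g.(\h.((f h) g)))) (\f.(\g.(\h.((f h) g)))))) (\b.(\c.b)))
Step 8: (((\g.(\h.((((\f.(\g.(\h.((f h) g)))) (\f.(\g.(\h.((f h) g))))) h) g))) ((\f.(\g.(\h.((f h) g)))) (\f.(\g.(\h.((f h) g)))))) (\b.(\c.b)))
Step 9: ((\h.((((\f.(\g.(\h.((f h) g)))) (\f.(\g.(\h.((f h) g))))) h) ((\f.(\g.(\h.((f h) g)))) (\f.(\g.(\h.((f h) g))))))) (\b.(\c.b)))
Step 10: ((((\f.(\g.(\h.((f h) g)))) (\f.(\g.(\h.((f h) g))))) (\b.(\c.b))) ((\f.(\g.(\h.((f h) g)))) (\f.(\g.(\h.((f h) g))))))
Step 11: (((\g.(\h.(((\f.(\g.(\h.((f h) g)))) h) g))) (\b.(\c.b))) ((\f.(\g.(\h.((f h) g)))) (\f.(\g.(\h.((f h) g))))))
Step 12: ((\h.(((\f.(\g.(\h.((f h) g)))) h) (\b.(\c.b)))) ((\f.(\g.(\h.((f h) g)))) (\f.(\g.(\h.((f h) g))))))
Step 13: (((\f.(\g.(\h.((f h) g)))) ((\f.(\g.(\h.((f h) g)))) (\f.(\g.(\h.((f h) g)))))) (\b.(\c.b)))
Step 14: ((\g.(\h.((((\f.(\g.(\h.((f h) g)))) (\f.(\g.(\h.((f h) g))))) h) g))) (\b.(\c.b)))
Step 15: (\h.((((\f.(\g.(\h.((f h) g)))) (\f.(\g.(\h.((f h) g))))) h) (\b.(\c.b))))
Step 16: (\h.(((\g.(\h.(((\f.(\g.(\h.((f h) g)))) h) g))) h) (\b.(\c.b))))
Step 17: (\h.((\i.(((\f.(\g.(\h.((f h) g)))) i) h)) (\b.(\c.b))))
Step 18: (\h.(((\f.(\g.(\h.((f h) g)))) (\b.(\c.b))) h))
Step 19: (\h.((\g.(\h.(((\b.(\c.b)) h) g))) h))
Step 20: (\h.(\i.(((\b.(\c.b)) i) h)))

Answer: (\h.(\i.(((\b.(\c.b)) i) h)))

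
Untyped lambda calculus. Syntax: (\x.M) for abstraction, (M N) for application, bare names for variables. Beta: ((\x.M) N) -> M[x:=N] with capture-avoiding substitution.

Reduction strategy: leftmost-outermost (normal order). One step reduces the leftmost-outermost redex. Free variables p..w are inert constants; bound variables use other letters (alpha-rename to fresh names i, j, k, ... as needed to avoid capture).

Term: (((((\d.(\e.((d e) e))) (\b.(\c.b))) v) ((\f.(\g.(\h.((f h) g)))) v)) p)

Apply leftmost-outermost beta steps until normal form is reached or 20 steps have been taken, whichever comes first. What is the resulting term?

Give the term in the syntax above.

Answer: ((v (\g.(\h.((v h) g)))) p)

Derivation:
Step 0: (((((\d.(\e.((d e) e))) (\b.(\c.b))) v) ((\f.(\g.(\h.((f h) g)))) v)) p)
Step 1: ((((\e.(((\b.(\c.b)) e) e)) v) ((\f.(\g.(\h.((f h) g)))) v)) p)
Step 2: (((((\b.(\c.b)) v) v) ((\f.(\g.(\h.((f h) g)))) v)) p)
Step 3: ((((\c.v) v) ((\f.(\g.(\h.((f h) g)))) v)) p)
Step 4: ((v ((\f.(\g.(\h.((f h) g)))) v)) p)
Step 5: ((v (\g.(\h.((v h) g)))) p)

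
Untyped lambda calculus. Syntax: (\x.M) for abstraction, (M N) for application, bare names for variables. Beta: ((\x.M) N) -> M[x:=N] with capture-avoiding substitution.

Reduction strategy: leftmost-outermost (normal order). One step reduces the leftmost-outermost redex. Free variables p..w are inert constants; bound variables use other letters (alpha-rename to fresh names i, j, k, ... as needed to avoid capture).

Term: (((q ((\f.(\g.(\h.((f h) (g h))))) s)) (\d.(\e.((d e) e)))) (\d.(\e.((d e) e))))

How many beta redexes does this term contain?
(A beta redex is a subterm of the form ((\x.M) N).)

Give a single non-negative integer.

Term: (((q ((\f.(\g.(\h.((f h) (g h))))) s)) (\d.(\e.((d e) e)))) (\d.(\e.((d e) e))))
  Redex: ((\f.(\g.(\h.((f h) (g h))))) s)
Total redexes: 1

Answer: 1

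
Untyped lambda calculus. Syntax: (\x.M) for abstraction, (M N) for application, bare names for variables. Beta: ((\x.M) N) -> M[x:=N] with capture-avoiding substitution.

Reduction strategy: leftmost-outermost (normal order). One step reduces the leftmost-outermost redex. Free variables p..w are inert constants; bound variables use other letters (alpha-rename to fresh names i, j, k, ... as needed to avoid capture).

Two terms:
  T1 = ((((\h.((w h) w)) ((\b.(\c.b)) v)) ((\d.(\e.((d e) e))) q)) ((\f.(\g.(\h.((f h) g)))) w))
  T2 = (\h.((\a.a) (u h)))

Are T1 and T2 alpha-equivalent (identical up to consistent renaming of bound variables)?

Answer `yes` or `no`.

Term 1: ((((\h.((w h) w)) ((\b.(\c.b)) v)) ((\d.(\e.((d e) e))) q)) ((\f.(\g.(\h.((f h) g)))) w))
Term 2: (\h.((\a.a) (u h)))
Alpha-equivalence: compare structure up to binder renaming.
Result: False

Answer: no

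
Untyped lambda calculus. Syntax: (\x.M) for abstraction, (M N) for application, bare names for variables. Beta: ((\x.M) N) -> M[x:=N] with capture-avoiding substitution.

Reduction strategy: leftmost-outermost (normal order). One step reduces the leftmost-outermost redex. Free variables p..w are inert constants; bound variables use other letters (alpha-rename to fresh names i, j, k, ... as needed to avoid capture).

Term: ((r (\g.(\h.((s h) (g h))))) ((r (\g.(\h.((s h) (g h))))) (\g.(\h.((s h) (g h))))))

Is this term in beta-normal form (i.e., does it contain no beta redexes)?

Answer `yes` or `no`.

Term: ((r (\g.(\h.((s h) (g h))))) ((r (\g.(\h.((s h) (g h))))) (\g.(\h.((s h) (g h))))))
No beta redexes found.

Answer: yes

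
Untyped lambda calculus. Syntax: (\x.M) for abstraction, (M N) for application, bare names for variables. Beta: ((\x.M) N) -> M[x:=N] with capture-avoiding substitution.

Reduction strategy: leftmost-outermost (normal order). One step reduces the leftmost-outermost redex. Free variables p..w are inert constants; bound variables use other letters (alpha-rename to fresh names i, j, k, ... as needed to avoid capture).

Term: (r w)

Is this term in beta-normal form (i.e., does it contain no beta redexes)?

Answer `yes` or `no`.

Term: (r w)
No beta redexes found.

Answer: yes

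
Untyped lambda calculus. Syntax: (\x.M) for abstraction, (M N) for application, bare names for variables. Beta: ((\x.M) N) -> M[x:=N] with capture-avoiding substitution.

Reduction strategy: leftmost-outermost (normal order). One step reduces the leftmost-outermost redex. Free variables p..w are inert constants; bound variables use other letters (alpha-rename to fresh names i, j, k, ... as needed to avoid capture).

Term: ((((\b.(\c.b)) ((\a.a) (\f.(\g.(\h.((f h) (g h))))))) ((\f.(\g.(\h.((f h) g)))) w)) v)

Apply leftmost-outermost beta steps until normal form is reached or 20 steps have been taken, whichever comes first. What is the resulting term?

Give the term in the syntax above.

Step 0: ((((\b.(\c.b)) ((\a.a) (\f.(\g.(\h.((f h) (g h))))))) ((\f.(\g.(\h.((f h) g)))) w)) v)
Step 1: (((\c.((\a.a) (\f.(\g.(\h.((f h) (g h))))))) ((\f.(\g.(\h.((f h) g)))) w)) v)
Step 2: (((\a.a) (\f.(\g.(\h.((f h) (g h)))))) v)
Step 3: ((\f.(\g.(\h.((f h) (g h))))) v)
Step 4: (\g.(\h.((v h) (g h))))

Answer: (\g.(\h.((v h) (g h))))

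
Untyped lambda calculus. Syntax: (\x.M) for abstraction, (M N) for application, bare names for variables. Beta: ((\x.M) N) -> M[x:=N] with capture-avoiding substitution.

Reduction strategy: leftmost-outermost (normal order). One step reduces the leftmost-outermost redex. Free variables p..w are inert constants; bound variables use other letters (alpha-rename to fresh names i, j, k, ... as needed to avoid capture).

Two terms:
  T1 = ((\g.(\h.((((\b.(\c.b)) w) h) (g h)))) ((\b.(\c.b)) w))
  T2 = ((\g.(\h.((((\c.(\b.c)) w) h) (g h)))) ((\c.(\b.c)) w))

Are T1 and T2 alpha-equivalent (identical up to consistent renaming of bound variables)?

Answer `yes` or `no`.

Term 1: ((\g.(\h.((((\b.(\c.b)) w) h) (g h)))) ((\b.(\c.b)) w))
Term 2: ((\g.(\h.((((\c.(\b.c)) w) h) (g h)))) ((\c.(\b.c)) w))
Alpha-equivalence: compare structure up to binder renaming.
Result: True

Answer: yes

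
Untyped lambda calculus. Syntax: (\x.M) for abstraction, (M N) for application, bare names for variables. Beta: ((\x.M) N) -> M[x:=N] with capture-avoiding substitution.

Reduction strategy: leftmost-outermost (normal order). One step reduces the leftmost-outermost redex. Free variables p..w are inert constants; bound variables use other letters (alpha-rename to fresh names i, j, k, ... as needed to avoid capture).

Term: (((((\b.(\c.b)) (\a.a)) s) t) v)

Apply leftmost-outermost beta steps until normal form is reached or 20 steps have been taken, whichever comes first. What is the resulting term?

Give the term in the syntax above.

Answer: (t v)

Derivation:
Step 0: (((((\b.(\c.b)) (\a.a)) s) t) v)
Step 1: ((((\c.(\a.a)) s) t) v)
Step 2: (((\a.a) t) v)
Step 3: (t v)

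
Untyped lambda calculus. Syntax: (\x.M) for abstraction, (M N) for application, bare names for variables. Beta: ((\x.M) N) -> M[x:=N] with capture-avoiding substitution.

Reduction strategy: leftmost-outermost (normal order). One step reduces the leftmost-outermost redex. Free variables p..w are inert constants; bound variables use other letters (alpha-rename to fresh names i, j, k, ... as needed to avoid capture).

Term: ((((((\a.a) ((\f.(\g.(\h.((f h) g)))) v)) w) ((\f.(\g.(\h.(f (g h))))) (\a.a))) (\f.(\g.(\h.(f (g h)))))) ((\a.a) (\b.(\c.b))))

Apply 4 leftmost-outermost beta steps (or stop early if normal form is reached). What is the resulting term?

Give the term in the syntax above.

Answer: ((((v ((\f.(\g.(\h.(f (g h))))) (\a.a))) w) (\f.(\g.(\h.(f (g h)))))) ((\a.a) (\b.(\c.b))))

Derivation:
Step 0: ((((((\a.a) ((\f.(\g.(\h.((f h) g)))) v)) w) ((\f.(\g.(\h.(f (g h))))) (\a.a))) (\f.(\g.(\h.(f (g h)))))) ((\a.a) (\b.(\c.b))))
Step 1: ((((((\f.(\g.(\h.((f h) g)))) v) w) ((\f.(\g.(\h.(f (g h))))) (\a.a))) (\f.(\g.(\h.(f (g h)))))) ((\a.a) (\b.(\c.b))))
Step 2: (((((\g.(\h.((v h) g))) w) ((\f.(\g.(\h.(f (g h))))) (\a.a))) (\f.(\g.(\h.(f (g h)))))) ((\a.a) (\b.(\c.b))))
Step 3: ((((\h.((v h) w)) ((\f.(\g.(\h.(f (g h))))) (\a.a))) (\f.(\g.(\h.(f (g h)))))) ((\a.a) (\b.(\c.b))))
Step 4: ((((v ((\f.(\g.(\h.(f (g h))))) (\a.a))) w) (\f.(\g.(\h.(f (g h)))))) ((\a.a) (\b.(\c.b))))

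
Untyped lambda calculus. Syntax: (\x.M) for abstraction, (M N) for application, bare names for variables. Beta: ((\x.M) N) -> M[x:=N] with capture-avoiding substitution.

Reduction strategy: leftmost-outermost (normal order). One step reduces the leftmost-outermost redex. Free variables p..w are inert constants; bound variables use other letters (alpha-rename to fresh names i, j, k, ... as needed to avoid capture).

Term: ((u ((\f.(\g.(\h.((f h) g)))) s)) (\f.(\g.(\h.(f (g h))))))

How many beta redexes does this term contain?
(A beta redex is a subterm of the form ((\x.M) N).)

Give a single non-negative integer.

Term: ((u ((\f.(\g.(\h.((f h) g)))) s)) (\f.(\g.(\h.(f (g h))))))
  Redex: ((\f.(\g.(\h.((f h) g)))) s)
Total redexes: 1

Answer: 1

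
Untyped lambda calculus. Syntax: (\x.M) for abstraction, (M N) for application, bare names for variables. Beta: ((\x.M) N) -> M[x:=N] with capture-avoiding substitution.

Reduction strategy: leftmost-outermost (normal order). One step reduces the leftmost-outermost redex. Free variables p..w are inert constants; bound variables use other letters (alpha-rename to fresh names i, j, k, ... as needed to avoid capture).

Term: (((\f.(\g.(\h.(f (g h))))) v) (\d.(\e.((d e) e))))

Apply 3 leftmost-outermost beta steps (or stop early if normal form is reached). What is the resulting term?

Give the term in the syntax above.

Step 0: (((\f.(\g.(\h.(f (g h))))) v) (\d.(\e.((d e) e))))
Step 1: ((\g.(\h.(v (g h)))) (\d.(\e.((d e) e))))
Step 2: (\h.(v ((\d.(\e.((d e) e))) h)))
Step 3: (\h.(v (\e.((h e) e))))

Answer: (\h.(v (\e.((h e) e))))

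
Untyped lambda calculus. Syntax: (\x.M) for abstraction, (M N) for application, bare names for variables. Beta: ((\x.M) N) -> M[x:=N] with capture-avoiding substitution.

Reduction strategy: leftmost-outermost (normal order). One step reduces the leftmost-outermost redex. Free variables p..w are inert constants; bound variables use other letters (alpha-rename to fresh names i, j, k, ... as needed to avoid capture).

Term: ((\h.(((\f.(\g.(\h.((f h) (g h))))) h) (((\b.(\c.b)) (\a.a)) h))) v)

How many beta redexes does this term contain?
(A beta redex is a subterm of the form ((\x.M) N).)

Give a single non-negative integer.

Term: ((\h.(((\f.(\g.(\h.((f h) (g h))))) h) (((\b.(\c.b)) (\a.a)) h))) v)
  Redex: ((\h.(((\f.(\g.(\h.((f h) (g h))))) h) (((\b.(\c.b)) (\a.a)) h))) v)
  Redex: ((\f.(\g.(\h.((f h) (g h))))) h)
  Redex: ((\b.(\c.b)) (\a.a))
Total redexes: 3

Answer: 3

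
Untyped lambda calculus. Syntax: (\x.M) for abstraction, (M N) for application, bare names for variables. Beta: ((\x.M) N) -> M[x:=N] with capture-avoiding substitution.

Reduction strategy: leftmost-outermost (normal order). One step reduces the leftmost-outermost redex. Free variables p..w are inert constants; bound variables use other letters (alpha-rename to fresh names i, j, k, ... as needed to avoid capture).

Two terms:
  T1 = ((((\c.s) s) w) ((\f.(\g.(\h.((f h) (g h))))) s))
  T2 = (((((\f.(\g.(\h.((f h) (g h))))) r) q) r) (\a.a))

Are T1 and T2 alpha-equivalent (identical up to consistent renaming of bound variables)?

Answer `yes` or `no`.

Term 1: ((((\c.s) s) w) ((\f.(\g.(\h.((f h) (g h))))) s))
Term 2: (((((\f.(\g.(\h.((f h) (g h))))) r) q) r) (\a.a))
Alpha-equivalence: compare structure up to binder renaming.
Result: False

Answer: no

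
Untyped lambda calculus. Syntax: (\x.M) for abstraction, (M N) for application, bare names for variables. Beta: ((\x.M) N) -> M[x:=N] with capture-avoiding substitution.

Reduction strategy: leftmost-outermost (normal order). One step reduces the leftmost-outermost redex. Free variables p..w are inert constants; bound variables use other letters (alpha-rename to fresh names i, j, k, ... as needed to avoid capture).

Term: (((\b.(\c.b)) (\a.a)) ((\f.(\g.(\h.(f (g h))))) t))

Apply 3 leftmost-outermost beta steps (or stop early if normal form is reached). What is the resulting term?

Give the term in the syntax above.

Step 0: (((\b.(\c.b)) (\a.a)) ((\f.(\g.(\h.(f (g h))))) t))
Step 1: ((\c.(\a.a)) ((\f.(\g.(\h.(f (g h))))) t))
Step 2: (\a.a)
Step 3: (normal form reached)

Answer: (\a.a)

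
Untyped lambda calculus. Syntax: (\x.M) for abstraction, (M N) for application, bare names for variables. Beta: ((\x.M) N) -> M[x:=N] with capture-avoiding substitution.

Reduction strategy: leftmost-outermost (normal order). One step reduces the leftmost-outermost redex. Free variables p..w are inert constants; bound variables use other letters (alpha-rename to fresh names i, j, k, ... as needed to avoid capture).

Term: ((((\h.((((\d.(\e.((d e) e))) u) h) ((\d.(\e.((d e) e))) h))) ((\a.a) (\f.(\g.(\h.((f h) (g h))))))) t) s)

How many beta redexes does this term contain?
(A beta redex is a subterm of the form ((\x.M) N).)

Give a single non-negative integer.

Answer: 4

Derivation:
Term: ((((\h.((((\d.(\e.((d e) e))) u) h) ((\d.(\e.((d e) e))) h))) ((\a.a) (\f.(\g.(\h.((f h) (g h))))))) t) s)
  Redex: ((\h.((((\d.(\e.((d e) e))) u) h) ((\d.(\e.((d e) e))) h))) ((\a.a) (\f.(\g.(\h.((f h) (g h)))))))
  Redex: ((\d.(\e.((d e) e))) u)
  Redex: ((\d.(\e.((d e) e))) h)
  Redex: ((\a.a) (\f.(\g.(\h.((f h) (g h))))))
Total redexes: 4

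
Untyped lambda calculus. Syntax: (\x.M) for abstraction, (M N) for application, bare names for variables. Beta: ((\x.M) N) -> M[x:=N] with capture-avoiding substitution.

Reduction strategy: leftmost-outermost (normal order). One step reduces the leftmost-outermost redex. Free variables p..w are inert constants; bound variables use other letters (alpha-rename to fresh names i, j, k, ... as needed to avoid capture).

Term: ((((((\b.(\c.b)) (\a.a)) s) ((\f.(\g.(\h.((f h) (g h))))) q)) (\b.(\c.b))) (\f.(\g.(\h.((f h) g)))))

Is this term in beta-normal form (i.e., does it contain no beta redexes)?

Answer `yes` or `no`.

Term: ((((((\b.(\c.b)) (\a.a)) s) ((\f.(\g.(\h.((f h) (g h))))) q)) (\b.(\c.b))) (\f.(\g.(\h.((f h) g)))))
Found 2 beta redex(es).

Answer: no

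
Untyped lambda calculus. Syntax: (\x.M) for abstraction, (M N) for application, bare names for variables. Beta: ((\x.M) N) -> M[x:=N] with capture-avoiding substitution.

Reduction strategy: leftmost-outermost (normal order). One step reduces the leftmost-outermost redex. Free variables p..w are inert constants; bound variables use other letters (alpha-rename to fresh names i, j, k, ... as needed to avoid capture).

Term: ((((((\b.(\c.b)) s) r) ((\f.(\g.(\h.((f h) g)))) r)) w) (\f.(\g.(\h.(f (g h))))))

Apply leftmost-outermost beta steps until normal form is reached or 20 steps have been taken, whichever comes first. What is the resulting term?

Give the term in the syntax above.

Answer: (((s (\g.(\h.((r h) g)))) w) (\f.(\g.(\h.(f (g h))))))

Derivation:
Step 0: ((((((\b.(\c.b)) s) r) ((\f.(\g.(\h.((f h) g)))) r)) w) (\f.(\g.(\h.(f (g h))))))
Step 1: (((((\c.s) r) ((\f.(\g.(\h.((f h) g)))) r)) w) (\f.(\g.(\h.(f (g h))))))
Step 2: (((s ((\f.(\g.(\h.((f h) g)))) r)) w) (\f.(\g.(\h.(f (g h))))))
Step 3: (((s (\g.(\h.((r h) g)))) w) (\f.(\g.(\h.(f (g h))))))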